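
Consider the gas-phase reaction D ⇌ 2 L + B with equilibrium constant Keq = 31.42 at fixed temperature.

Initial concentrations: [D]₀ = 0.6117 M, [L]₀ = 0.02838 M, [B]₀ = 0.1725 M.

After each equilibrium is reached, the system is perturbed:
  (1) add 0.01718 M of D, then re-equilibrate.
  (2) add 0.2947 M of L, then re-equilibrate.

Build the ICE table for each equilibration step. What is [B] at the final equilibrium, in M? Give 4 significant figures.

Q₀ = 2.2713e-04 vs Keq = 31.42 ⇒ Q<K, forward
Step 1:
                  D         L         B
  init       0.6117   0.02838    0.1725
  Δ         -0.5782     1.156    0.5782
  eq        0.03353     1.185    0.7507
  solve Keq expr → x = 0.5782; check Q = 31.42
Then add 0.01718 M of D.
Step 2:
                  D         L         B
  init      0.05071     1.185    0.7507
  Δ        -0.01479   0.02958   0.01479
  eq        0.03592     1.214    0.7655
  solve Keq expr → x = 0.01479; check Q = 31.42
Then add 0.2947 M of L.
Step 3:
                  D         L         B
  init      0.03592     1.509    0.7655
  Δ         0.01609  -0.03219  -0.01609
  eq        0.05202     1.477    0.7494
  solve Keq expr → x = -0.01609; check Q = 31.42

[B]_eq = 0.7494 M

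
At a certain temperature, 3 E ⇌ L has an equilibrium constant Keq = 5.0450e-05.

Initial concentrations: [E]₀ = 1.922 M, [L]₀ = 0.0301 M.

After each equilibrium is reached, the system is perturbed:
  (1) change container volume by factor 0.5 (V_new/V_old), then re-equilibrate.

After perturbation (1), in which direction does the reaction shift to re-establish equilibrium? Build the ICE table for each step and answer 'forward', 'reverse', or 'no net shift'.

Direction: forward

Q₀ = 0.004239 vs Keq = 5.0450e-05 ⇒ Q>K, reverse
Step 1:
                    E           L
  Initial       1.922      0.0301
  Change      0.08907    -0.02969
  Equil         2.011  4.1034e-04
  solve Keq expr → x = -0.02969; check Q = 5.0450e-05
Then change container volume by factor 0.5 (V_new/V_old).
Step 2:
                    E           L
  Initial       4.022  8.2068e-04
  Change    -0.007332    0.002444
  Equil         4.015    0.003265
  solve Keq expr → x = 0.002444; check Q = 5.0450e-05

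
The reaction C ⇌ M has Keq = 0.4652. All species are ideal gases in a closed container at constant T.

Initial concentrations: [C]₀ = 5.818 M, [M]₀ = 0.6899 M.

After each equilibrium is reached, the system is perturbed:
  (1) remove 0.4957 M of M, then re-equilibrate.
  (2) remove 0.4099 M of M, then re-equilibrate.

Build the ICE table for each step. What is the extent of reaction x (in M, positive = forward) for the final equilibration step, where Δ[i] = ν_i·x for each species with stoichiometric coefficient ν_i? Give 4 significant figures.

Q₀ = 0.1186 vs Keq = 0.4652 ⇒ Q<K, forward
Step 1:
                   C          M
  Initial      5.818     0.6899
  Change      -1.376      1.376
  Equil        4.442      2.066
  solve Keq expr → x = 1.376; check Q = 0.4652
Then remove 0.4957 M of M.
Step 2:
                   C          M
  Initial      4.442      1.571
  Change     -0.3383     0.3383
  Equil        4.103      1.909
  solve Keq expr → x = 0.3383; check Q = 0.4652
Then remove 0.4099 M of M.
Step 3:
                   C          M
  Initial      4.103      1.499
  Change     -0.2798     0.2798
  Equil        3.824      1.779
  solve Keq expr → x = 0.2798; check Q = 0.4652

x = 0.2798 M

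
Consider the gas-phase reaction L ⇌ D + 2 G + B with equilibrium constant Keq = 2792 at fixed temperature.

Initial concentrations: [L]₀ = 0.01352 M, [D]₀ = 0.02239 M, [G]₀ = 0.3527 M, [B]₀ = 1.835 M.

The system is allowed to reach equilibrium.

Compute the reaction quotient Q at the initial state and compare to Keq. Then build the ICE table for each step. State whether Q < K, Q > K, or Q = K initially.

Q₀ = 0.378 vs Keq = 2792 ⇒ Q<K, forward
Step 1:
                  L         D         G         B
  init      0.01352   0.02239    0.3527     1.835
  Δ        -0.01352   0.01352   0.02703   0.01352
  eq      3.4280e-06   0.03591    0.3797     1.849
  solve Keq expr → x = 0.01352; check Q = 2792

Q₀ = 0.378; Q < K (proceeds forward)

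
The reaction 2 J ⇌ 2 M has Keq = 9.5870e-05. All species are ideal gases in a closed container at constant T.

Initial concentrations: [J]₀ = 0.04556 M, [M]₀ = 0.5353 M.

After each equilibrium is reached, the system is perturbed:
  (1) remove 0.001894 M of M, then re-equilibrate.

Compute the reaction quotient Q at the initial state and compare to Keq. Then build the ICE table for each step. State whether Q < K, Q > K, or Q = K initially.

Q₀ = 138 vs Keq = 9.5870e-05 ⇒ Q>K, reverse
Step 1:
                   J          M
  I          0.04556     0.5353
  C           0.5297    -0.5297
  E           0.5752   0.005632
  solve Keq expr → x = -0.2648; check Q = 9.5870e-05
Then remove 0.001894 M of M.
Step 2:
                   J          M
  I           0.5752   0.003738
  C        -0.001876   0.001876
  E           0.5734   0.005614
  solve Keq expr → x = 9.3782e-04; check Q = 9.5870e-05

Q₀ = 138; Q > K (proceeds reverse)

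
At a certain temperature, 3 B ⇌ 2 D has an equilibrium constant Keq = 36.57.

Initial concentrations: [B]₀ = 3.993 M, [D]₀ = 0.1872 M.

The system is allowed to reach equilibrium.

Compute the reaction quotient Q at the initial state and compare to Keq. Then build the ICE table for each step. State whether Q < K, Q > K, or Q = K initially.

Q₀ = 5.5044e-04 vs Keq = 36.57 ⇒ Q<K, forward
Step 1:
                   B          D
  init         3.993     0.1872
  Δ           -3.441      2.294
  eq          0.5521      2.481
  solve Keq expr → x = 1.147; check Q = 36.57

Q₀ = 5.5044e-04; Q < K (proceeds forward)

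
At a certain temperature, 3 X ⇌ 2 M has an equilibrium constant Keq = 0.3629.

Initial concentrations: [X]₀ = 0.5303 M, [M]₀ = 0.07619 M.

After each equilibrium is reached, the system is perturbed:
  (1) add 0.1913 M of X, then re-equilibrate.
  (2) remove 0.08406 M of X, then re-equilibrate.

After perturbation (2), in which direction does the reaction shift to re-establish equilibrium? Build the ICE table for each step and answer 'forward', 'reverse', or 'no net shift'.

Direction: reverse

Q₀ = 0.03893 vs Keq = 0.3629 ⇒ Q<K, forward
Step 1:
                    X           M
  Initial      0.5303     0.07619
  Change      -0.1217     0.08114
  Equil        0.4086      0.1573
  solve Keq expr → x = 0.04057; check Q = 0.3629
Then add 0.1913 M of X.
Step 2:
                    X           M
  Initial      0.5999      0.1573
  Change     -0.09153     0.06102
  Equil        0.5084      0.2183
  solve Keq expr → x = 0.03051; check Q = 0.3629
Then remove 0.08406 M of X.
Step 3:
                    X           M
  Initial      0.4243      0.2183
  Change      0.04085    -0.02724
  Equil        0.4652      0.1911
  solve Keq expr → x = -0.01362; check Q = 0.3629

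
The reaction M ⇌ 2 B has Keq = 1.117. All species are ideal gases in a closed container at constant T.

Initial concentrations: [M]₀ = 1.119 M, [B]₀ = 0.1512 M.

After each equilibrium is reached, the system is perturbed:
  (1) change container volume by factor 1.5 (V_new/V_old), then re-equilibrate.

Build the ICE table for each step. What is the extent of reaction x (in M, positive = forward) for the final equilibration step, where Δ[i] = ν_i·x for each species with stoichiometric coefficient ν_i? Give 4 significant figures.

Q₀ = 0.02043 vs Keq = 1.117 ⇒ Q<K, forward
Step 1:
                    M           B
  I             1.119      0.1512
  C            -0.379       0.758
  E              0.74      0.9092
  solve Keq expr → x = 0.379; check Q = 1.117
Then change container volume by factor 1.5 (V_new/V_old).
Step 2:
                    M           B
  I            0.4933      0.6061
  C          -0.04914     0.09828
  E            0.4442      0.7044
  solve Keq expr → x = 0.04914; check Q = 1.117

x = 0.04914 M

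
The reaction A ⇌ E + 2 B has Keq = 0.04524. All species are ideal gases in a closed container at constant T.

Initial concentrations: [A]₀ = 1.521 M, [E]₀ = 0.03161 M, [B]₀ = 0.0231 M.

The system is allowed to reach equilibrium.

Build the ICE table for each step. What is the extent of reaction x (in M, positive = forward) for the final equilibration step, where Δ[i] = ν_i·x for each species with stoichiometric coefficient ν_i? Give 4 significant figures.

Q₀ = 1.1090e-05 vs Keq = 0.04524 ⇒ Q<K, forward
Step 1:
                    A           E           B
  I             1.521     0.03161      0.0231
  C           -0.2266      0.2266      0.4531
  E             1.294      0.2582      0.4762
  solve Keq expr → x = 0.2266; check Q = 0.04524

x = 0.2266 M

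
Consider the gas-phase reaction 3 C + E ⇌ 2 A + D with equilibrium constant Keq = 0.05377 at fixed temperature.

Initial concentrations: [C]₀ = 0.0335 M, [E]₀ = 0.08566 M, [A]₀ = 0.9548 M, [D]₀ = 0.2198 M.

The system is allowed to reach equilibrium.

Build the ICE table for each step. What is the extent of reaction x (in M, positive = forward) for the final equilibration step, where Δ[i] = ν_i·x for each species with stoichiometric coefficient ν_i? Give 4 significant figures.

x = -0.2053 M

Q₀ = 6.2221e+04 vs Keq = 0.05377 ⇒ Q>K, reverse
Step 1:
                    C           E           A           D
  init         0.0335     0.08566      0.9548      0.2198
  Δ             0.616      0.2053     -0.4106     -0.2053
  eq           0.6495       0.291      0.5442     0.01448
  solve Keq expr → x = -0.2053; check Q = 0.05377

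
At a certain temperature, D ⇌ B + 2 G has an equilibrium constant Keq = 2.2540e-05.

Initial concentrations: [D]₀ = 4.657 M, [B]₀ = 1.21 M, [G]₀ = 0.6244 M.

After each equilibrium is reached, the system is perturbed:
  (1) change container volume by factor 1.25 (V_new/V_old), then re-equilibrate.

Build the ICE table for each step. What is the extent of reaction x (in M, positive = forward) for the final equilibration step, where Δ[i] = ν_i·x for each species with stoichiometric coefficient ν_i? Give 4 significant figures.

Q₀ = 0.1013 vs Keq = 2.2540e-05 ⇒ Q>K, reverse
Step 1:
                   D          B          G
  Initial      4.657       1.21     0.6244
  Change      0.3066    -0.3066    -0.6133
  Equil        4.964     0.9034    0.01113
  solve Keq expr → x = -0.3066; check Q = 2.2540e-05
Then change container volume by factor 1.25 (V_new/V_old).
Step 2:
                   D          B          G
  Initial      3.971     0.7227   0.008903
  Change   -0.001108   0.001108   0.002216
  Equil         3.97     0.7238    0.01112
  solve Keq expr → x = 0.001108; check Q = 2.2540e-05

x = 0.001108 M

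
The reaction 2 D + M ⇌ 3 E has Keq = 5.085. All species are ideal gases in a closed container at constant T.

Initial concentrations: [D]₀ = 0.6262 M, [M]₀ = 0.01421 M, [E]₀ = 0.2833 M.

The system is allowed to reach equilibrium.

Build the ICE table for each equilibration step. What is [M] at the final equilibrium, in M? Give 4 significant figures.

Q₀ = 4.081 vs Keq = 5.085 ⇒ Q<K, forward
Step 1:
                   D          M          E
  init        0.6262    0.01421     0.2833
  Δ        -0.003877  -0.001939   0.005816
  eq          0.6223    0.01227     0.2891
  solve Keq expr → x = 0.001939; check Q = 5.085

[M]_eq = 0.01227 M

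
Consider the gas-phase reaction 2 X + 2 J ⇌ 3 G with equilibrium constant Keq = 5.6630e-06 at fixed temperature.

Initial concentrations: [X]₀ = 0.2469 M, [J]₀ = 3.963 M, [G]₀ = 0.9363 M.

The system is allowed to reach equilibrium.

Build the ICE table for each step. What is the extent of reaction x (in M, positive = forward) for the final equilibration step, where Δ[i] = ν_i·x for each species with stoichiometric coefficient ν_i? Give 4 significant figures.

Q₀ = 0.8573 vs Keq = 5.6630e-06 ⇒ Q>K, reverse
Step 1:
                   X          J          G
  init        0.2469      3.963     0.9363
  Δ           0.5951     0.5951    -0.8926
  eq           0.842      4.558    0.04369
  solve Keq expr → x = -0.2975; check Q = 5.6630e-06

x = -0.2975 M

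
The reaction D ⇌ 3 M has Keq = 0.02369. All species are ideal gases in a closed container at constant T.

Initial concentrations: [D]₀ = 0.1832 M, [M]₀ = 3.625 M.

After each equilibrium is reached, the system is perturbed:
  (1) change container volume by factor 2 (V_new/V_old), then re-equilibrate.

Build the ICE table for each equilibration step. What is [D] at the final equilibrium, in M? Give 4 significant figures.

[D]_eq = 0.6144 M

Q₀ = 260 vs Keq = 0.02369 ⇒ Q>K, reverse
Step 1:
                   D          M
  Initial     0.1832      3.625
  Change       1.104     -3.313
  Equil        1.287     0.3124
  solve Keq expr → x = -1.104; check Q = 0.02369
Then change container volume by factor 2 (V_new/V_old).
Step 2:
                   D          M
  Initial     0.6437     0.1562
  Change    -0.02931    0.08794
  Equil       0.6144     0.2442
  solve Keq expr → x = 0.02931; check Q = 0.02369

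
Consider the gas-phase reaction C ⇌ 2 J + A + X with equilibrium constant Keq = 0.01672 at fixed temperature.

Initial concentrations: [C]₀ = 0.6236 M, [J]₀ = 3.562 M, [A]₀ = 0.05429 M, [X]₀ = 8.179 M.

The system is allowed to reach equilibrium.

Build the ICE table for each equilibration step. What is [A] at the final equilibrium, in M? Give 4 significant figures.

[A]_eq = 1.1694e-04 M

Q₀ = 9.034 vs Keq = 0.01672 ⇒ Q>K, reverse
Step 1:
                  C         J         A         X
  Initial    0.6236     3.562   0.05429     8.179
  Change    0.05417   -0.1083  -0.05417  -0.05417
  Equil      0.6778     3.454 1.1694e-04     8.125
  solve Keq expr → x = -0.05417; check Q = 0.01672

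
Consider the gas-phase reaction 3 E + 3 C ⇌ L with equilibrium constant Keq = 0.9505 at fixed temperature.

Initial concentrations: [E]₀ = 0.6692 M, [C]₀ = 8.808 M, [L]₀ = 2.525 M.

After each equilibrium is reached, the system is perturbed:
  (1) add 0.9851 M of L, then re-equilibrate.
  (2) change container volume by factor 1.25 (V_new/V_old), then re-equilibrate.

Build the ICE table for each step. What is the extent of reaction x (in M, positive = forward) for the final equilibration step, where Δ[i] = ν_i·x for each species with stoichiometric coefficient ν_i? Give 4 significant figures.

Q₀ = 0.01233 vs Keq = 0.9505 ⇒ Q<K, forward
Step 1:
                   E          C          L
  Initial     0.6692      8.808      2.525
  Change     -0.4989    -0.4989     0.1663
  Equil       0.1703      8.309      2.691
  solve Keq expr → x = 0.1663; check Q = 0.9505
Then add 0.9851 M of L.
Step 2:
                   E          C          L
  Initial     0.1703      8.309      3.676
  Change     0.01814    0.01814  -0.006047
  Equil       0.1884      8.327       3.67
  solve Keq expr → x = -0.006047; check Q = 0.9505
Then change container volume by factor 1.25 (V_new/V_old).
Step 3:
                   E          C          L
  Initial     0.1507      6.662      2.936
  Change     0.06524    0.06524   -0.02175
  Equil        0.216      6.727      2.915
  solve Keq expr → x = -0.02175; check Q = 0.9505

x = -0.02175 M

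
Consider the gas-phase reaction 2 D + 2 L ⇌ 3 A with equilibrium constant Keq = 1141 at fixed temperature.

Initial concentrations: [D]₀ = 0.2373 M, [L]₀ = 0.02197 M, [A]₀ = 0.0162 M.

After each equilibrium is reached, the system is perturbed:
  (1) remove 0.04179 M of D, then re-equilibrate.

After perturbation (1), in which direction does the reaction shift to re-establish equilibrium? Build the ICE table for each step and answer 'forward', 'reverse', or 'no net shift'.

Direction: reverse

Q₀ = 0.1564 vs Keq = 1141 ⇒ Q<K, forward
Step 1:
                    D           L           A
  I            0.2373     0.02197      0.0162
  C          -0.02058    -0.02058     0.03086
  E            0.2167    0.001395     0.04706
  solve Keq expr → x = 0.01029; check Q = 1141
Then remove 0.04179 M of D.
Step 2:
                    D           L           A
  I            0.1749    0.001395     0.04706
  C        3.0507e-04  3.0507e-04 -4.5760e-04
  E            0.1752      0.0017     0.04661
  solve Keq expr → x = -1.5253e-04; check Q = 1141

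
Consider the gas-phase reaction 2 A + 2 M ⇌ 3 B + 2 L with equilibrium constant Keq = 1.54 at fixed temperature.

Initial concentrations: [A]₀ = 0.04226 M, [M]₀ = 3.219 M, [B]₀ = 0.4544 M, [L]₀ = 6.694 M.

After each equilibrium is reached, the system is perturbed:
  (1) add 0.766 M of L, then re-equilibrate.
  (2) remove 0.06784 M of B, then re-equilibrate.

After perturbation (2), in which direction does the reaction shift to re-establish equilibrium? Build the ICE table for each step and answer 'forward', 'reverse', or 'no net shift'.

Q₀ = 227.2 vs Keq = 1.54 ⇒ Q>K, reverse
Step 1:
                    A           M           B           L
  init        0.04226       3.219      0.4544       6.694
  Δ            0.1427      0.1427     -0.2141     -0.1427
  eq            0.185       3.362      0.2403       6.551
  solve Keq expr → x = -0.07136; check Q = 1.54
Then add 0.766 M of L.
Step 2:
                    A           M           B           L
  init          0.185       3.362      0.2403       7.317
  Δ          0.007219    0.007219    -0.01083   -0.007219
  eq           0.1922       3.369      0.2295        7.31
  solve Keq expr → x = -0.00361; check Q = 1.54
Then remove 0.06784 M of B.
Step 3:
                    A           M           B           L
  init         0.1922       3.369      0.1616        7.31
  Δ          -0.02855    -0.02855     0.04282     0.02855
  eq           0.1637        3.34      0.2045       7.339
  solve Keq expr → x = 0.01427; check Q = 1.54

Direction: forward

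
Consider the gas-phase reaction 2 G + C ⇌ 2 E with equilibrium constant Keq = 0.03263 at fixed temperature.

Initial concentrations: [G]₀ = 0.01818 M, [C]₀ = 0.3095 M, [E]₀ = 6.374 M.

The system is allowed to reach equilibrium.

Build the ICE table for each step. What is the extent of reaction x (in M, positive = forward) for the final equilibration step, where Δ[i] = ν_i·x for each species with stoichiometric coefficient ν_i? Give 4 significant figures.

x = -2.449 M

Q₀ = 3.9717e+05 vs Keq = 0.03263 ⇒ Q>K, reverse
Step 1:
                  G         C         E
  init      0.01818    0.3095     6.374
  Δ           4.899     2.449    -4.899
  eq          4.917     2.759     1.475
  solve Keq expr → x = -2.449; check Q = 0.03263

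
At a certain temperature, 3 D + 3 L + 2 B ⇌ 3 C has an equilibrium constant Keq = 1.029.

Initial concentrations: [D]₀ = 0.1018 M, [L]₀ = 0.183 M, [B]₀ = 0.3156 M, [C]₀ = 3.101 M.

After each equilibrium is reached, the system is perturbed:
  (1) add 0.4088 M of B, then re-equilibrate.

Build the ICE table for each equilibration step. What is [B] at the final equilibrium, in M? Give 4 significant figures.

[B]_eq = 1.458 M

Q₀ = 4.6306e+07 vs Keq = 1.029 ⇒ Q>K, reverse
Step 1:
                   D          L          B          C
  I           0.1018      0.183     0.3156      3.101
  C            1.188      1.188     0.7923     -1.188
  E             1.29      1.371      1.108      1.913
  solve Keq expr → x = -0.3961; check Q = 1.029
Then add 0.4088 M of B.
Step 2:
                   D          L          B          C
  I             1.29      1.371      1.517      1.913
  C         -0.08847   -0.08847   -0.05898    0.08847
  E            1.202      1.283      1.458      2.001
  solve Keq expr → x = 0.02949; check Q = 1.029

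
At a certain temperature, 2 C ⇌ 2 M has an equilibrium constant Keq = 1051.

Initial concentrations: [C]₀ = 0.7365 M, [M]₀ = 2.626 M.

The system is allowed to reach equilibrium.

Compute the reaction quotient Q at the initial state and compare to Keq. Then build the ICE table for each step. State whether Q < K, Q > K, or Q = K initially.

Q₀ = 12.71 vs Keq = 1051 ⇒ Q<K, forward
Step 1:
                    C           M
  I            0.7365       2.626
  C           -0.6359      0.6359
  E            0.1006       3.262
  solve Keq expr → x = 0.3179; check Q = 1051

Q₀ = 12.71; Q < K (proceeds forward)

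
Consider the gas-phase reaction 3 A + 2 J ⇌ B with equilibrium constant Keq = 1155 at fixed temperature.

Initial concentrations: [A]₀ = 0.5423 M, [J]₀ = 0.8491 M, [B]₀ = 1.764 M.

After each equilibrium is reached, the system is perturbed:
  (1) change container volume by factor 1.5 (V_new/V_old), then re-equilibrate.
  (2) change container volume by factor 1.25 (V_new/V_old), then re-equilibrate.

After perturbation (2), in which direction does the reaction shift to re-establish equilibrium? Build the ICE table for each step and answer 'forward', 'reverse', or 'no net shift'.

Q₀ = 15.34 vs Keq = 1155 ⇒ Q<K, forward
Step 1:
                    A           J           B
  init         0.5423      0.8491       1.764
  Δ           -0.3763     -0.2509      0.1254
  eq            0.166      0.5982       1.889
  solve Keq expr → x = 0.1254; check Q = 1155
Then change container volume by factor 1.5 (V_new/V_old).
Step 2:
                    A           J           B
  init         0.1106      0.3988        1.26
  Δ           0.06558     0.04372    -0.02186
  eq           0.1762      0.4425       1.238
  solve Keq expr → x = -0.02186; check Q = 1155
Then change container volume by factor 1.25 (V_new/V_old).
Step 3:
                    A           J           B
  init          0.141       0.354      0.9902
  Δ           0.03924     0.02616    -0.01308
  eq           0.1802      0.3802      0.9771
  solve Keq expr → x = -0.01308; check Q = 1155

Direction: reverse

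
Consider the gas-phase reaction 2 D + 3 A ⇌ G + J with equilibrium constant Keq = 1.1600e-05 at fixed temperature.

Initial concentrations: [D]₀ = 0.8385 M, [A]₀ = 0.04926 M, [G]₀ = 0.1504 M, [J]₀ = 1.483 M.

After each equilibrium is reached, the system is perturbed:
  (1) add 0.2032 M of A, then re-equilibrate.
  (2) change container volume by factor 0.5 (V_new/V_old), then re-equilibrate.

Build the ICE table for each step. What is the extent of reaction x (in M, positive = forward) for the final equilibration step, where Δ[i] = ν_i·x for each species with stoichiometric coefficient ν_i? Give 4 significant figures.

Q₀ = 2654 vs Keq = 1.1600e-05 ⇒ Q>K, reverse
Step 1:
                  D         A         G         J
  init       0.8385   0.04926    0.1504     1.483
  Δ          0.3008    0.4512   -0.1504   -0.1504
  eq          1.139    0.5005 1.4162e-06     1.333
  solve Keq expr → x = -0.1504; check Q = 1.1600e-05
Then add 0.2032 M of A.
Step 2:
                  D         A         G         J
  init        1.139    0.7037 1.4162e-06     1.333
  Δ       -5.0403e-06 -7.5604e-06 2.5201e-06 2.5201e-06
  eq          1.139    0.7036 3.9364e-06     1.333
  solve Keq expr → x = 2.5201e-06; check Q = 1.1600e-05
Then change container volume by factor 0.5 (V_new/V_old).
Step 3:
                  D         A         G         J
  init        2.279     1.407 7.8727e-06     2.665
  Δ       -1.1016e-04 -1.6524e-04 5.5079e-05 5.5079e-05
  eq          2.278     1.407 6.2952e-05     2.665
  solve Keq expr → x = 5.5079e-05; check Q = 1.1600e-05

x = 5.5079e-05 M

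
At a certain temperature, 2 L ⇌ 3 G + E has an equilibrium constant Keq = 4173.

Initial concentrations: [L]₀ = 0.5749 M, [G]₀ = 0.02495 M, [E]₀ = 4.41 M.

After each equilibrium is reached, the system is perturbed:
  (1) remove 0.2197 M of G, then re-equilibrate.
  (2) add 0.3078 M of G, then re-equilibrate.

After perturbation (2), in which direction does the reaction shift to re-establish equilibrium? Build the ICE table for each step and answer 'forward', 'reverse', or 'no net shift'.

Q₀ = 2.0724e-04 vs Keq = 4173 ⇒ Q<K, forward
Step 1:
                    L           G           E
  init         0.5749     0.02495        4.41
  Δ           -0.5487      0.8231      0.2744
  eq          0.02617      0.8481       4.684
  solve Keq expr → x = 0.2744; check Q = 4173
Then remove 0.2197 M of G.
Step 2:
                    L           G           E
  init        0.02617      0.6284       4.684
  Δ         -0.008933      0.0134    0.004466
  eq          0.01723      0.6418       4.689
  solve Keq expr → x = 0.004466; check Q = 4173
Then add 0.3078 M of G.
Step 3:
                    L           G           E
  init        0.01723      0.9496       4.689
  Δ           0.01282    -0.01924   -0.006412
  eq          0.03006      0.9303       4.682
  solve Keq expr → x = -0.006412; check Q = 4173

Direction: reverse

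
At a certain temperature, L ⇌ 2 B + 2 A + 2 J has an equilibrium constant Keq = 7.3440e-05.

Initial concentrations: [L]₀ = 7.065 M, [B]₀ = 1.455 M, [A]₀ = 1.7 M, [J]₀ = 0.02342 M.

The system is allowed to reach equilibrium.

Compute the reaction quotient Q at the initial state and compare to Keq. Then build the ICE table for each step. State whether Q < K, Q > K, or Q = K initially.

Q₀ = 4.7499e-04; Q > K (proceeds reverse)

Q₀ = 4.7499e-04 vs Keq = 7.3440e-05 ⇒ Q>K, reverse
Step 1:
                    L           B           A           J
  I             7.065       1.455         1.7     0.02342
  C           0.00702    -0.01404    -0.01404    -0.01404
  E             7.072       1.441       1.686    0.009381
  solve Keq expr → x = -0.00702; check Q = 7.3440e-05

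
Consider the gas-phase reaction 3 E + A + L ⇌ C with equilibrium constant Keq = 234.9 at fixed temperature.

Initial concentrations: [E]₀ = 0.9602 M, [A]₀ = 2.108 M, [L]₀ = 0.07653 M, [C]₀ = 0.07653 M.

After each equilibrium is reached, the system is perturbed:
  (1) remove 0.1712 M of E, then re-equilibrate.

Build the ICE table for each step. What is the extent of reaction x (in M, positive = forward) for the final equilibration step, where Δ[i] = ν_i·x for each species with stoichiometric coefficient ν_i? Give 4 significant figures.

Q₀ = 0.5359 vs Keq = 234.9 ⇒ Q<K, forward
Step 1:
                   E          A          L          C
  I           0.9602      2.108    0.07653    0.07653
  C          -0.2272   -0.07572   -0.07572    0.07572
  E            0.733      2.032 8.0967e-04     0.1523
  solve Keq expr → x = 0.07572; check Q = 234.9
Then remove 0.1712 M of E.
Step 2:
                   E          A          L          C
  I           0.5618      2.032 8.0967e-04     0.1523
  C         0.002849 9.4965e-04 9.4965e-04 -9.4965e-04
  E           0.5647      2.033   0.001759     0.1513
  solve Keq expr → x = -9.4965e-04; check Q = 234.9

x = -9.4965e-04 M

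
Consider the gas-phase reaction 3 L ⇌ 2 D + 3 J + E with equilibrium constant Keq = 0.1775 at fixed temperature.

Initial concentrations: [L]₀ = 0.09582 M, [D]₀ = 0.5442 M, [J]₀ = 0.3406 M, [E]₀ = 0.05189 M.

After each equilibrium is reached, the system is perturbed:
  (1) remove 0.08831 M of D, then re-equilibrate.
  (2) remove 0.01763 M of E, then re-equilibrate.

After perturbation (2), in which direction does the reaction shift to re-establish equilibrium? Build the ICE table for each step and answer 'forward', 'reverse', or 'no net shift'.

Q₀ = 0.6902 vs Keq = 0.1775 ⇒ Q>K, reverse
Step 1:
                  L         D         J         E
  init      0.09582    0.5442    0.3406   0.05189
  Δ         0.02944  -0.01963  -0.02944 -0.009813
  eq         0.1253    0.5246    0.3112   0.04208
  solve Keq expr → x = -0.009813; check Q = 0.1775
Then remove 0.08831 M of D.
Step 2:
                  L         D         J         E
  init       0.1253    0.4363    0.3112   0.04208
  Δ       -0.008193  0.005462  0.008193  0.002731
  eq         0.1171    0.4417    0.3194   0.04481
  solve Keq expr → x = 0.002731; check Q = 0.1775
Then remove 0.01763 M of E.
Step 3:
                  L         D         J         E
  init       0.1171    0.4417    0.3194   0.02718
  Δ       -0.009881  0.006588  0.009881  0.003294
  eq         0.1072    0.4483    0.3292   0.03047
  solve Keq expr → x = 0.003294; check Q = 0.1775

Direction: forward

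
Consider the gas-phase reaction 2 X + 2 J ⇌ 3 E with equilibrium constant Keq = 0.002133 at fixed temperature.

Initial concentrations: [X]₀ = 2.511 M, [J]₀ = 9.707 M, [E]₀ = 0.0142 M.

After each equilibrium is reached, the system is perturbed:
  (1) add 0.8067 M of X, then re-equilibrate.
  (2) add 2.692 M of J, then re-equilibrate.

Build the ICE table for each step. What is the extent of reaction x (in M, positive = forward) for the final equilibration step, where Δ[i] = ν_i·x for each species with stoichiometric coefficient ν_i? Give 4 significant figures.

x = 0.05328 M

Q₀ = 4.8195e-09 vs Keq = 0.002133 ⇒ Q<K, forward
Step 1:
                  X         J         E
  I           2.511     9.707    0.0142
  C         -0.5733   -0.5733      0.86
  E           1.938     9.134    0.8742
  solve Keq expr → x = 0.2867; check Q = 0.002133
Then add 0.8067 M of X.
Step 2:
                  X         J         E
  I           2.744     9.134    0.8742
  C         -0.1235   -0.1235    0.1853
  E           2.621      9.01      1.06
  solve Keq expr → x = 0.06177; check Q = 0.002133
Then add 2.692 M of J.
Step 3:
                  X         J         E
  I           2.621      11.7      1.06
  C         -0.1066   -0.1066    0.1598
  E           2.514      11.6     1.219
  solve Keq expr → x = 0.05328; check Q = 0.002133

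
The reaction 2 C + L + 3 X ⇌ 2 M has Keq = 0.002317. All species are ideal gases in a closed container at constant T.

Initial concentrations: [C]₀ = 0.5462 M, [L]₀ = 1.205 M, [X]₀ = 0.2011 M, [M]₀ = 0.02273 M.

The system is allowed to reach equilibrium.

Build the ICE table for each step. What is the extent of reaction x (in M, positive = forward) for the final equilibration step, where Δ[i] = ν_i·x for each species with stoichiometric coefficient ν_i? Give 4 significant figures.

Q₀ = 0.1767 vs Keq = 0.002317 ⇒ Q>K, reverse
Step 1:
                    C           L           X           M
  init         0.5462       1.205      0.2011     0.02273
  Δ           0.01942    0.009708     0.02912    -0.01942
  eq           0.5656       1.215      0.2302    0.003315
  solve Keq expr → x = -0.009708; check Q = 0.002317

x = -0.009708 M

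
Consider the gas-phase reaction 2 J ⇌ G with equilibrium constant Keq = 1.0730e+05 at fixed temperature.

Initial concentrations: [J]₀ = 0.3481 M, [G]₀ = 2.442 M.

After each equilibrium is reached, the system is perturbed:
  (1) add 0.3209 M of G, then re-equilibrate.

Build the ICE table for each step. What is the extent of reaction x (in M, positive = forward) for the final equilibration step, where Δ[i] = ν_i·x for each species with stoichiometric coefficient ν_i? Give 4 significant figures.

x = -1.4704e-04 M

Q₀ = 20.15 vs Keq = 1.0730e+05 ⇒ Q<K, forward
Step 1:
                    J           G
  I            0.3481       2.442
  C           -0.3432      0.1716
  E          0.004935       2.614
  solve Keq expr → x = 0.1716; check Q = 1.0730e+05
Then add 0.3209 M of G.
Step 2:
                    J           G
  I          0.004935       2.934
  C        2.9408e-04 -1.4704e-04
  E          0.005229       2.934
  solve Keq expr → x = -1.4704e-04; check Q = 1.0730e+05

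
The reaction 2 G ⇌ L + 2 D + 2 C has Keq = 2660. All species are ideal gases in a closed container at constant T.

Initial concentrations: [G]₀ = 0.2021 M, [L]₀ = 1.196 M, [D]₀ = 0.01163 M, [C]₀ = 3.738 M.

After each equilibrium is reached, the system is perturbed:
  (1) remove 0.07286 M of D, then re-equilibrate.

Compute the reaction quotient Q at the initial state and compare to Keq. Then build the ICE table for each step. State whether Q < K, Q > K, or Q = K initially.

Q₀ = 0.05534; Q < K (proceeds forward)

Q₀ = 0.05534 vs Keq = 2660 ⇒ Q<K, forward
Step 1:
                    G           L           D           C
  Initial      0.2021       1.196     0.01163       3.738
  Change      -0.1851     0.09256      0.1851      0.1851
  Equil       0.01699       1.289      0.1967       3.923
  solve Keq expr → x = 0.09256; check Q = 2660
Then remove 0.07286 M of D.
Step 2:
                    G           L           D           C
  Initial     0.01699       1.289      0.1239       3.923
  Change    -0.005764    0.002882    0.005764    0.005764
  Equil       0.01122       1.291      0.1296       3.929
  solve Keq expr → x = 0.002882; check Q = 2660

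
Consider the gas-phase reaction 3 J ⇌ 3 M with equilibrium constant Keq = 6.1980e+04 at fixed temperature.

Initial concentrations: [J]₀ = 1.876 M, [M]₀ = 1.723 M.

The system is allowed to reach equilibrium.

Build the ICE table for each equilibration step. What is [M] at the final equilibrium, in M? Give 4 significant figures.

Q₀ = 0.7747 vs Keq = 6.1980e+04 ⇒ Q<K, forward
Step 1:
                    J           M
  Initial       1.876       1.723
  Change       -1.787       1.787
  Equil        0.0887        3.51
  solve Keq expr → x = 0.5958; check Q = 6.1980e+04

[M]_eq = 3.51 M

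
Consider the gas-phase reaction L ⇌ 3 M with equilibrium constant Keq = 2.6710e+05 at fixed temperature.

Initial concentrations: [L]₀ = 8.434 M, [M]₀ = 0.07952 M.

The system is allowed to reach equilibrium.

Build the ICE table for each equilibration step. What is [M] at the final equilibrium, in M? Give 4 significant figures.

[M]_eq = 25.2 M

Q₀ = 5.9620e-05 vs Keq = 2.6710e+05 ⇒ Q<K, forward
Step 1:
                  L         M
  I           8.434   0.07952
  C          -8.374     25.12
  E         0.05993      25.2
  solve Keq expr → x = 8.374; check Q = 2.6710e+05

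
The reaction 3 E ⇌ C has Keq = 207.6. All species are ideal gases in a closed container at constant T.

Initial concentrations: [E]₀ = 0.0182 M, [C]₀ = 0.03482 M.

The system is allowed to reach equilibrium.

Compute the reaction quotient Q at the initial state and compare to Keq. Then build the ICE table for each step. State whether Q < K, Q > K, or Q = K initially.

Q₀ = 5776; Q > K (proceeds reverse)

Q₀ = 5776 vs Keq = 207.6 ⇒ Q>K, reverse
Step 1:
                    E           C
  Initial      0.0182     0.03482
  Change      0.03087    -0.01029
  Equil       0.04907     0.02453
  solve Keq expr → x = -0.01029; check Q = 207.6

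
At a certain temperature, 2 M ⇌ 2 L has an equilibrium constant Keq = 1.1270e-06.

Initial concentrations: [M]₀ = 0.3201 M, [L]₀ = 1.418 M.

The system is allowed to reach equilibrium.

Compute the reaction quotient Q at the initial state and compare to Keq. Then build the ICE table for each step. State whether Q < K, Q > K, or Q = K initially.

Q₀ = 19.62; Q > K (proceeds reverse)

Q₀ = 19.62 vs Keq = 1.1270e-06 ⇒ Q>K, reverse
Step 1:
                  M         L
  Initial    0.3201     1.418
  Change      1.416    -1.416
  Equil       1.736  0.001843
  solve Keq expr → x = -0.7081; check Q = 1.1270e-06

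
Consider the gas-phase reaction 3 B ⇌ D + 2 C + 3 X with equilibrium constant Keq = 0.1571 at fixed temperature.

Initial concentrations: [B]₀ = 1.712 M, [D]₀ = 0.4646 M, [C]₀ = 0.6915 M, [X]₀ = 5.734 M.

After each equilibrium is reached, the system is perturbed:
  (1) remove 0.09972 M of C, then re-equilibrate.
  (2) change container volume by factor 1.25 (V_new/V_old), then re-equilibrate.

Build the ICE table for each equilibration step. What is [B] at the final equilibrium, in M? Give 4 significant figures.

Q₀ = 8.347 vs Keq = 0.1571 ⇒ Q>K, reverse
Step 1:
                    B           D           C           X
  init          1.712      0.4646      0.6915       5.734
  Δ            0.6557     -0.2186     -0.4371     -0.6557
  eq            2.368       0.246      0.2544       5.078
  solve Keq expr → x = -0.2186; check Q = 0.1571
Then remove 0.09972 M of C.
Step 2:
                    B           D           C           X
  init          2.368       0.246      0.1547       5.078
  Δ            -0.096       0.032       0.064       0.096
  eq            2.272       0.278      0.2187       5.174
  solve Keq expr → x = 0.032; check Q = 0.1571
Then change container volume by factor 1.25 (V_new/V_old).
Step 3:
                    B           D           C           X
  init          1.817      0.2224      0.1749       4.139
  Δ          -0.06277     0.02092     0.04184     0.06277
  eq            1.755      0.2434      0.2168       4.202
  solve Keq expr → x = 0.02092; check Q = 0.1571

[B]_eq = 1.755 M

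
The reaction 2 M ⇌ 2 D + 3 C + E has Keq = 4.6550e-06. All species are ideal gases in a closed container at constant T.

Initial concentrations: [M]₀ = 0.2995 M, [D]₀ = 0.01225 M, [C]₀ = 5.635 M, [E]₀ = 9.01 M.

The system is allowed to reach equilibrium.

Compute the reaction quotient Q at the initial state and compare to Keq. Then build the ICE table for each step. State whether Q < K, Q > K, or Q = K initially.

Q₀ = 2.697; Q > K (proceeds reverse)

Q₀ = 2.697 vs Keq = 4.6550e-06 ⇒ Q>K, reverse
Step 1:
                    M           D           C           E
  init         0.2995     0.01225       5.635        9.01
  Δ           0.01223    -0.01223    -0.01835   -0.006117
  eq           0.3117  1.6839e-05       5.617       9.004
  solve Keq expr → x = -0.006117; check Q = 4.6550e-06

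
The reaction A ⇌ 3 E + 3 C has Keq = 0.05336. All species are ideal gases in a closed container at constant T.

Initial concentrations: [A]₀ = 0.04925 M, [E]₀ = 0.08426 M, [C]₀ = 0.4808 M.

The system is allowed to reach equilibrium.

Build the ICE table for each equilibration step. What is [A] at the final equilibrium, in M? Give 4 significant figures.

[A]_eq = 0.01889 M

Q₀ = 0.00135 vs Keq = 0.05336 ⇒ Q<K, forward
Step 1:
                    A           E           C
  Initial     0.04925     0.08426      0.4808
  Change     -0.03036     0.09107     0.09107
  Equil       0.01889      0.1753      0.5719
  solve Keq expr → x = 0.03036; check Q = 0.05336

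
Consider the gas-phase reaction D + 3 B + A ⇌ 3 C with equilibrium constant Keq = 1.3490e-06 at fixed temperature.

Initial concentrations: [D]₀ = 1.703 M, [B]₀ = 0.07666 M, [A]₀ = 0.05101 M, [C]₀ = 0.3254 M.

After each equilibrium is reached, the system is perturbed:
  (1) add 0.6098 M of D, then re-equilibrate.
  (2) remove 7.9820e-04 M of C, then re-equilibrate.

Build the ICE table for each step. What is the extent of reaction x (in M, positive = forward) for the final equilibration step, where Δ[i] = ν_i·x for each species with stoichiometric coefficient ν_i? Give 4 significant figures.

Q₀ = 880.4 vs Keq = 1.3490e-06 ⇒ Q>K, reverse
Step 1:
                    D           B           A           C
  init          1.703     0.07666     0.05101      0.3254
  Δ            0.1075      0.3225      0.1075     -0.3225
  eq             1.81      0.3992      0.1585    0.002909
  solve Keq expr → x = -0.1075; check Q = 1.3490e-06
Then add 0.6098 M of D.
Step 2:
                    D           B           A           C
  init           2.42      0.3992      0.1585    0.002909
  Δ       -9.7504e-05 -2.9251e-04 -9.7504e-05  2.9251e-04
  eq             2.42      0.3989      0.1584    0.003202
  solve Keq expr → x = 9.7504e-05; check Q = 1.3490e-06
Then remove 7.9820e-04 M of C.
Step 3:
                    D           B           A           C
  init           2.42      0.3989      0.1584    0.002403
  Δ       -2.6332e-04 -7.8997e-04 -2.6332e-04  7.8997e-04
  eq             2.42      0.3981      0.1581    0.003193
  solve Keq expr → x = 2.6332e-04; check Q = 1.3490e-06

x = 2.6332e-04 M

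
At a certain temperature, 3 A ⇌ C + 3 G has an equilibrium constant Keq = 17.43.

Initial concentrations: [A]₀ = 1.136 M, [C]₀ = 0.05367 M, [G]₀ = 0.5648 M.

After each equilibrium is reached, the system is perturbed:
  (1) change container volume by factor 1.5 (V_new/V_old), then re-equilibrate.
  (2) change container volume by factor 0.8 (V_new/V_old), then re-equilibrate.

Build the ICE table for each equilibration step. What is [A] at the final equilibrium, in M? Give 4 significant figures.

[A]_eq = 0.2818 M

Q₀ = 0.006596 vs Keq = 17.43 ⇒ Q<K, forward
Step 1:
                   A          C          G
  Initial      1.136    0.05367     0.5648
  Change     -0.7826     0.2609     0.7826
  Equil       0.3534     0.3145      1.347
  solve Keq expr → x = 0.2609; check Q = 17.43
Then change container volume by factor 1.5 (V_new/V_old).
Step 2:
                   A          C          G
  Initial     0.2356     0.2097     0.8983
  Change    -0.02223   0.007412    0.02223
  Equil       0.2134     0.2171     0.9205
  solve Keq expr → x = 0.007412; check Q = 17.43
Then change container volume by factor 0.8 (V_new/V_old).
Step 3:
                   A          C          G
  Initial     0.2667     0.2714      1.151
  Change     0.01507  -0.005024   -0.01507
  Equil       0.2818     0.2664      1.136
  solve Keq expr → x = -0.005024; check Q = 17.43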